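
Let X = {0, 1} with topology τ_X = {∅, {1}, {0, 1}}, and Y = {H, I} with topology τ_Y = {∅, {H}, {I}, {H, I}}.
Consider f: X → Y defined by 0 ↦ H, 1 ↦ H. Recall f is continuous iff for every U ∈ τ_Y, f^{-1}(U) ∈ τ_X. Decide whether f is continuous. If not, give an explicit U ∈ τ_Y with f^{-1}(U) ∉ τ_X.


f IS continuous.

Compute f^{-1}(U) for each U ∈ τ_Y:
  U = ∅: f^{-1}(U) = ∅ ∈ τ_X ✓.
  U = {H}: f^{-1}(U) = {0, 1} ∈ τ_X ✓.
  U = {I}: f^{-1}(U) = ∅ ∈ τ_X ✓.
  U = {H, I}: f^{-1}(U) = {0, 1} ∈ τ_X ✓.
Every preimage lies in τ_X, so f IS continuous.


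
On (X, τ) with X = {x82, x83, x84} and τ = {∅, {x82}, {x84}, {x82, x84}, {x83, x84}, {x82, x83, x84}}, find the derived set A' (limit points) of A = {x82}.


A' = ∅

For each x ∈ X, list the open sets U ∈ τ with x ∈ U, then check whether U ∩ (A ∖ {x}) ≠ ∅ for every such U.
  x = x82: open {x82} ∋ x has {x82} ∩ (A ∖ {x82}) = ∅, so x is NOT a limit point.
  x = x83: open {x83, x84} ∋ x has {x83, x84} ∩ (A ∖ {x83}) = ∅, so x is NOT a limit point.
  x = x84: open {x84} ∋ x has {x84} ∩ (A ∖ {x84}) = ∅, so x is NOT a limit point.
Collecting: A' = ∅.


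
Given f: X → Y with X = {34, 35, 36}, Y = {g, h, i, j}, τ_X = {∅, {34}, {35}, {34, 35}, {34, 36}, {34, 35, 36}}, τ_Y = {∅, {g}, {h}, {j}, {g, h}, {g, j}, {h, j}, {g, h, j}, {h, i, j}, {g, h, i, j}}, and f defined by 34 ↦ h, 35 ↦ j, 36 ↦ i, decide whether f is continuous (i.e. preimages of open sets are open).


f IS continuous.

Compute f^{-1}(U) for each U ∈ τ_Y:
  U = ∅: f^{-1}(U) = ∅ ∈ τ_X ✓.
  U = {g}: f^{-1}(U) = ∅ ∈ τ_X ✓.
  U = {h}: f^{-1}(U) = {34} ∈ τ_X ✓.
  U = {j}: f^{-1}(U) = {35} ∈ τ_X ✓.
  U = {g, h}: f^{-1}(U) = {34} ∈ τ_X ✓.
  U = {g, j}: f^{-1}(U) = {35} ∈ τ_X ✓.
  U = {h, j}: f^{-1}(U) = {34, 35} ∈ τ_X ✓.
  U = {g, h, j}: f^{-1}(U) = {34, 35} ∈ τ_X ✓.
  U = {h, i, j}: f^{-1}(U) = {34, 35, 36} ∈ τ_X ✓.
  U = {g, h, i, j}: f^{-1}(U) = {34, 35, 36} ∈ τ_X ✓.
Every preimage lies in τ_X, so f IS continuous.


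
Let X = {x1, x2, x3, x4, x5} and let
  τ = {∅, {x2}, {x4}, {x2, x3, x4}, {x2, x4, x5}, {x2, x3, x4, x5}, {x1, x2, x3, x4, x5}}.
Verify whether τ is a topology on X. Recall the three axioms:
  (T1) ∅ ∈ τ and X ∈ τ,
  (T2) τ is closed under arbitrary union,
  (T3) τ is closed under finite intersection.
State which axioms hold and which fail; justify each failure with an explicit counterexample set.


τ is NOT a topology on X.

Axiom (T1): ∅ ∈ τ? Yes; X ∈ τ? Yes.
Axiom (T2/T3): check pairwise unions and intersections of members of τ.
Counterexample for (T2): {x2} ∪ {x4} = {x2, x4} ∉ τ. Therefore τ is NOT a topology.


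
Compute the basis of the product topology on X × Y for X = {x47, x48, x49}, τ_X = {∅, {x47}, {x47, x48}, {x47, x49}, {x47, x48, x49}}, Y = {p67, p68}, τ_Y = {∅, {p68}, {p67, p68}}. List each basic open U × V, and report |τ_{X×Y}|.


Basis B = {∅ × ∅, {x47} × {p68}, {x47} × {p67, p68}, {x47, x48} × {p68}, {x47, x49} × {p68}, {x47, x48, x49} × {p68}, {x47, x48} × {p67, p68}, {x47, x49} × {p67, p68}, {x47, x48, x49} × {p67, p68}}; |τ_{X×Y}| = 14.

Enumerate products U × V with U ∈ τ_X, V ∈ τ_Y (deduplicated):
  ∅ × ∅ = {} (∅)
  {x47} × {p68} = {(x47,p68)}
  {x47} × {p67, p68} = {(x47,p67), (x47,p68)}
  {x47, x48} × {p68} = {(x47,p68), (x48,p68)}
  {x47, x49} × {p68} = {(x47,p68), (x49,p68)}
  {x47, x48, x49} × {p68} = {(x47,p68), (x48,p68), (x49,p68)}
  {x47, x48} × {p67, p68} = {(x47,p67), (x47,p68), (x48,p67), (x48,p68)}
  {x47, x49} × {p67, p68} = {(x47,p67), (x47,p68), (x49,p67), (x49,p68)}
  {x47, x48, x49} × {p67, p68} = {(x47,p67), (x47,p68), (x48,p67), (x48,p68), (x49,p67), (x49,p68)}
These 9 distinct sets form the basis B.
Close under arbitrary unions to get τ_{X×Y}; counting gives |τ_{X×Y}| = 14.


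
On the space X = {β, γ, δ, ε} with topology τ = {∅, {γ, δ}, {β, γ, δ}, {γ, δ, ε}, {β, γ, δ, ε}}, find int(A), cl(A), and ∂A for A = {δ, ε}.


int(A) = ∅, cl(A) = {β, γ, δ, ε}, ∂A = {β, γ, δ, ε}.

Closed sets in (X, τ) are complements of opens:
  closed(X, τ) = {∅, {β}, {ε}, {β, ε}, {β, γ, δ, ε}}.
int(A) = ⋃ {U ∈ τ : U ⊆ A}. Opens contained in A: ∅.
Taking the union of these: int(A) = ∅.
cl(A) = ⋂ {C closed : A ⊆ C}. Closed sets containing A: {β, γ, δ, ε}.
Intersecting these: cl(A) = {β, γ, δ, ε}.
∂A = cl(A) ∖ int(A) = {β, γ, δ, ε} ∖ ∅ = {β, γ, δ, ε}.


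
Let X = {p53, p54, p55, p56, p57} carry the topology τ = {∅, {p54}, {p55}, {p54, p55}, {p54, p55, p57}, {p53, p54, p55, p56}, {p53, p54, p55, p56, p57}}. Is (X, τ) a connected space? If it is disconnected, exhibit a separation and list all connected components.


(X, τ) is connected.

Find clopen sets (U ∈ τ with X ∖ U ∈ τ):
  U = ∅, X ∖ U = {p53, p54, p55, p56, p57} — both open, so U is clopen.
  U = {p53, p54, p55, p56, p57}, X ∖ U = ∅ — both open, so U is clopen.
Only trivial clopens (∅ and X) exist, so (X, τ) is connected.
Compute connected components by grouping points that agree on all clopens:
  component: {p53, p54, p55, p56, p57}


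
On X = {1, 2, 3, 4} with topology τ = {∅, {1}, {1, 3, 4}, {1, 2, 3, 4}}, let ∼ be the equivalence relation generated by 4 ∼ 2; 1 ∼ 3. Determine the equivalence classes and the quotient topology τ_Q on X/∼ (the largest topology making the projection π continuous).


X/∼ = {[1=3], [2=4]}; |τ_Q| = 2.

Equivalence classes: [1=3], [2=4].
Quotient map π: X → X/∼ sends 1 ↦ [1=3], 2 ↦ [2=4], 3 ↦ [1=3], 4 ↦ [2=4].
For each subset V ⊆ X/∼, compute π^{-1}(V) ⊆ X and check whether π^{-1}(V) ∈ τ. V is open in τ_Q iff π^{-1}(V) ∈ τ.
  V = {}: π^{-1}(V) = ∅ ∈ τ ✓.
  V = {[1=3]}: π^{-1}(V) = {1, 3} ∉ τ ✗.
  V = {[2=4]}: π^{-1}(V) = {2, 4} ∉ τ ✗.
  V = {[1=3], [2=4]}: π^{-1}(V) = {1, 2, 3, 4} ∈ τ ✓.
Open sets in the quotient: τ_Q = {{}, {[1=3], [2=4]}} (2 elements).


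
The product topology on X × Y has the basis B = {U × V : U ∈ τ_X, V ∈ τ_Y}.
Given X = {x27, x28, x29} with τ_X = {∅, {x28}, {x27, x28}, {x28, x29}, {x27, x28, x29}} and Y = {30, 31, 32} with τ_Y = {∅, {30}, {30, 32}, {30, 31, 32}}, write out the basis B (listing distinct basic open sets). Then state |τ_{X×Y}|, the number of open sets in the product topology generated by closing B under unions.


Basis B = {∅ × ∅, {x28} × {30}, {x27, x28} × {30}, {x28} × {30, 32}, {x28, x29} × {30}, {x27, x28, x29} × {30}, {x28} × {30, 31, 32}, {x27, x28} × {30, 32}, {x28, x29} × {30, 32}, {x27, x28} × {30, 31, 32}, {x27, x28, x29} × {30, 32}, {x28, x29} × {30, 31, 32}, {x27, x28, x29} × {30, 31, 32}}; |τ_{X×Y}| = 30.

Enumerate products U × V with U ∈ τ_X, V ∈ τ_Y (deduplicated):
  ∅ × ∅ = {} (∅)
  {x28} × {30} = {(x28,30)}
  {x27, x28} × {30} = {(x27,30), (x28,30)}
  {x28} × {30, 32} = {(x28,30), (x28,32)}
  {x28, x29} × {30} = {(x28,30), (x29,30)}
  {x27, x28, x29} × {30} = {(x27,30), (x28,30), (x29,30)}
  {x28} × {30, 31, 32} = {(x28,30), (x28,31), (x28,32)}
  {x27, x28} × {30, 32} = {(x27,30), (x27,32), (x28,30), (x28,32)}
  {x28, x29} × {30, 32} = {(x28,30), (x28,32), (x29,30), (x29,32)}
  {x27, x28} × {30, 31, 32} = {(x27,30), (x27,31), (x27,32), (x28,30), (x28,31), (x28,32)}
  {x27, x28, x29} × {30, 32} = {(x27,30), (x27,32), (x28,30), (x28,32), (x29,30), (x29,32)}
  {x28, x29} × {30, 31, 32} = {(x28,30), (x28,31), (x28,32), (x29,30), (x29,31), (x29,32)}
  {x27, x28, x29} × {30, 31, 32} = {(x27,30), (x27,31), (x27,32), (x28,30), (x28,31), (x28,32), (x29,30), (x29,31), (x29,32)}
These 13 distinct sets form the basis B.
Close under arbitrary unions to get τ_{X×Y}; counting gives |τ_{X×Y}| = 30.


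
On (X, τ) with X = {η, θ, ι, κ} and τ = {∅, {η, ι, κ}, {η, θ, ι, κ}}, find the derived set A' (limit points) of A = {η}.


A' = {θ, ι, κ}

For each x ∈ X, list the open sets U ∈ τ with x ∈ U, then check whether U ∩ (A ∖ {x}) ≠ ∅ for every such U.
  x = η: open {η, ι, κ} ∋ x has {η, ι, κ} ∩ (A ∖ {η}) = ∅, so x is NOT a limit point.
  x = θ: opens ∋ x are {η, θ, ι, κ}; each meets A ∖ {θ}, so x IS a limit point.
  x = ι: opens ∋ x are {η, ι, κ}, {η, θ, ι, κ}; each meets A ∖ {ι}, so x IS a limit point.
  x = κ: opens ∋ x are {η, ι, κ}, {η, θ, ι, κ}; each meets A ∖ {κ}, so x IS a limit point.
Collecting: A' = {θ, ι, κ}.


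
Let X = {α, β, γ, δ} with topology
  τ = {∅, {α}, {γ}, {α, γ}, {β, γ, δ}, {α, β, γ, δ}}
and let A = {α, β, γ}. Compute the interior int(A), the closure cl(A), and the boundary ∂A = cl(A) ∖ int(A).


int(A) = {α, γ}, cl(A) = {α, β, γ, δ}, ∂A = {β, δ}.

Closed sets in (X, τ) are complements of opens:
  closed(X, τ) = {∅, {α}, {β, δ}, {α, β, δ}, {β, γ, δ}, {α, β, γ, δ}}.
int(A) = ⋃ {U ∈ τ : U ⊆ A}. Opens contained in A: ∅, {α}, {γ}, {α, γ}.
Taking the union of these: int(A) = {α, γ}.
cl(A) = ⋂ {C closed : A ⊆ C}. Closed sets containing A: {α, β, γ, δ}.
Intersecting these: cl(A) = {α, β, γ, δ}.
∂A = cl(A) ∖ int(A) = {α, β, γ, δ} ∖ {α, γ} = {β, δ}.


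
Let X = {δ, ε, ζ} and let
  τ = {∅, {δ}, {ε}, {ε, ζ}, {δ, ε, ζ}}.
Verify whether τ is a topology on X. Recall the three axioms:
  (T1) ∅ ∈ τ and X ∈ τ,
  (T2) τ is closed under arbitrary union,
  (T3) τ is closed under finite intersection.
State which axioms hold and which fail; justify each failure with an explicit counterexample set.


τ is NOT a topology on X.

Axiom (T1): ∅ ∈ τ? Yes; X ∈ τ? Yes.
Axiom (T2/T3): check pairwise unions and intersections of members of τ.
Counterexample for (T2): {δ} ∪ {ε} = {δ, ε} ∉ τ. Therefore τ is NOT a topology.


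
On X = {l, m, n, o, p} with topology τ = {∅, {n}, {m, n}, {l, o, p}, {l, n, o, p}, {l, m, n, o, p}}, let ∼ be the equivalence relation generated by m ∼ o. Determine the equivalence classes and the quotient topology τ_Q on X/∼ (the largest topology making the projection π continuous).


X/∼ = {[l], [m=o], [n], [p]}; |τ_Q| = 3.

Equivalence classes: [l], [m=o], [n], [p].
Quotient map π: X → X/∼ sends l ↦ [l], m ↦ [m=o], n ↦ [n], o ↦ [m=o], p ↦ [p].
For each subset V ⊆ X/∼, compute π^{-1}(V) ⊆ X and check whether π^{-1}(V) ∈ τ. V is open in τ_Q iff π^{-1}(V) ∈ τ.
  V = {}: π^{-1}(V) = ∅ ∈ τ ✓.
  V = {[l]}: π^{-1}(V) = {l} ∉ τ ✗.
  V = {[m=o]}: π^{-1}(V) = {m, o} ∉ τ ✗.
  V = {[l], [m=o]}: π^{-1}(V) = {l, m, o} ∉ τ ✗.
  V = {[n]}: π^{-1}(V) = {n} ∈ τ ✓.
  V = {[l], [n]}: π^{-1}(V) = {l, n} ∉ τ ✗.
  V = {[m=o], [n]}: π^{-1}(V) = {m, n, o} ∉ τ ✗.
  V = {[l], [m=o], [n]}: π^{-1}(V) = {l, m, n, o} ∉ τ ✗.
  V = {[p]}: π^{-1}(V) = {p} ∉ τ ✗.
  V = {[l], [p]}: π^{-1}(V) = {l, p} ∉ τ ✗.
  V = {[m=o], [p]}: π^{-1}(V) = {m, o, p} ∉ τ ✗.
  V = {[l], [m=o], [p]}: π^{-1}(V) = {l, m, o, p} ∉ τ ✗.
  V = {[n], [p]}: π^{-1}(V) = {n, p} ∉ τ ✗.
  V = {[l], [n], [p]}: π^{-1}(V) = {l, n, p} ∉ τ ✗.
  V = {[m=o], [n], [p]}: π^{-1}(V) = {m, n, o, p} ∉ τ ✗.
  V = {[l], [m=o], [n], [p]}: π^{-1}(V) = {l, m, n, o, p} ∈ τ ✓.
Open sets in the quotient: τ_Q = {{}, {[n]}, {[l], [m=o], [n], [p]}} (3 elements).


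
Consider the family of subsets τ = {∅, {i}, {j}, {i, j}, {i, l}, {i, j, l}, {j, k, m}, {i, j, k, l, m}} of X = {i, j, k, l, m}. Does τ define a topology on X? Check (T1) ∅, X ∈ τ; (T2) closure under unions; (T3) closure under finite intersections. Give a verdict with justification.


τ is NOT a topology on X.

Axiom (T1): ∅ ∈ τ? Yes; X ∈ τ? Yes.
Axiom (T2/T3): check pairwise unions and intersections of members of τ.
Counterexample for (T2): {i} ∪ {j, k, m} = {i, j, k, m} ∉ τ. Therefore τ is NOT a topology.


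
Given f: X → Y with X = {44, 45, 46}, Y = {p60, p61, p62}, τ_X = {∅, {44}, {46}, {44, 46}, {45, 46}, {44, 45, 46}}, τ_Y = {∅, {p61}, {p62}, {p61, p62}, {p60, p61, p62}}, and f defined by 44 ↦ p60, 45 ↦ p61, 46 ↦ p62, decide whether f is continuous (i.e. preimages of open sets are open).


f is NOT continuous.

Compute f^{-1}(U) for each U ∈ τ_Y:
  U = ∅: f^{-1}(U) = ∅ ∈ τ_X ✓.
  U = {p61}: f^{-1}(U) = {45} ∉ τ_X ✗.
  U = {p62}: f^{-1}(U) = {46} ∈ τ_X ✓.
  U = {p61, p62}: f^{-1}(U) = {45, 46} ∈ τ_X ✓.
  U = {p60, p61, p62}: f^{-1}(U) = {44, 45, 46} ∈ τ_X ✓.
Found U = {p61} with f^{-1}(U) = {45} not in τ_X. Therefore f is NOT continuous.


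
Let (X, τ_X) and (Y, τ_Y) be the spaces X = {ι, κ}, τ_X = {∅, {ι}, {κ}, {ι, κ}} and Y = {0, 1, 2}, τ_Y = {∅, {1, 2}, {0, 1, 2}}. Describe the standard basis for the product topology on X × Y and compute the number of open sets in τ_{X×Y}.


Basis B = {∅ × ∅, {ι} × {1, 2}, {κ} × {1, 2}, {ι} × {0, 1, 2}, {κ} × {0, 1, 2}, {ι, κ} × {1, 2}, {ι, κ} × {0, 1, 2}}; |τ_{X×Y}| = 9.

Enumerate products U × V with U ∈ τ_X, V ∈ τ_Y (deduplicated):
  ∅ × ∅ = {} (∅)
  {ι} × {1, 2} = {(ι,1), (ι,2)}
  {κ} × {1, 2} = {(κ,1), (κ,2)}
  {ι} × {0, 1, 2} = {(ι,0), (ι,1), (ι,2)}
  {κ} × {0, 1, 2} = {(κ,0), (κ,1), (κ,2)}
  {ι, κ} × {1, 2} = {(ι,1), (ι,2), (κ,1), (κ,2)}
  {ι, κ} × {0, 1, 2} = {(ι,0), (ι,1), (ι,2), (κ,0), (κ,1), (κ,2)}
These 7 distinct sets form the basis B.
Close under arbitrary unions to get τ_{X×Y}; counting gives |τ_{X×Y}| = 9.


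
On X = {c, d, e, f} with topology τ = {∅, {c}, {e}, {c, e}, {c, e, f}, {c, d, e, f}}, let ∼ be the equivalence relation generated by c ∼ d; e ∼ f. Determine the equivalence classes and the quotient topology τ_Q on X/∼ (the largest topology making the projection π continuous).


X/∼ = {[c=d], [e=f]}; |τ_Q| = 2.

Equivalence classes: [c=d], [e=f].
Quotient map π: X → X/∼ sends c ↦ [c=d], d ↦ [c=d], e ↦ [e=f], f ↦ [e=f].
For each subset V ⊆ X/∼, compute π^{-1}(V) ⊆ X and check whether π^{-1}(V) ∈ τ. V is open in τ_Q iff π^{-1}(V) ∈ τ.
  V = {}: π^{-1}(V) = ∅ ∈ τ ✓.
  V = {[c=d]}: π^{-1}(V) = {c, d} ∉ τ ✗.
  V = {[e=f]}: π^{-1}(V) = {e, f} ∉ τ ✗.
  V = {[c=d], [e=f]}: π^{-1}(V) = {c, d, e, f} ∈ τ ✓.
Open sets in the quotient: τ_Q = {{}, {[c=d], [e=f]}} (2 elements).


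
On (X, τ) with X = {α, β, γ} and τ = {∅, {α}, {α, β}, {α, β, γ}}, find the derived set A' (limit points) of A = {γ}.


A' = ∅

For each x ∈ X, list the open sets U ∈ τ with x ∈ U, then check whether U ∩ (A ∖ {x}) ≠ ∅ for every such U.
  x = α: open {α} ∋ x has {α} ∩ (A ∖ {α}) = ∅, so x is NOT a limit point.
  x = β: open {α, β} ∋ x has {α, β} ∩ (A ∖ {β}) = ∅, so x is NOT a limit point.
  x = γ: open {α, β, γ} ∋ x has {α, β, γ} ∩ (A ∖ {γ}) = ∅, so x is NOT a limit point.
Collecting: A' = ∅.


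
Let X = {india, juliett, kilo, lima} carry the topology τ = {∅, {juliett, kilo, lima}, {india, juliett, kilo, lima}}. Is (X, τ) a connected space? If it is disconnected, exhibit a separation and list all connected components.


(X, τ) is connected.

Find clopen sets (U ∈ τ with X ∖ U ∈ τ):
  U = ∅, X ∖ U = {india, juliett, kilo, lima} — both open, so U is clopen.
  U = {india, juliett, kilo, lima}, X ∖ U = ∅ — both open, so U is clopen.
Only trivial clopens (∅ and X) exist, so (X, τ) is connected.
Compute connected components by grouping points that agree on all clopens:
  component: {india, juliett, kilo, lima}


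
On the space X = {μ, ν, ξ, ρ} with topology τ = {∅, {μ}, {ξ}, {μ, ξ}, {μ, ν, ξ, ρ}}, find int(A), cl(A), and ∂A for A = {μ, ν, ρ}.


int(A) = {μ}, cl(A) = {μ, ν, ρ}, ∂A = {ν, ρ}.

Closed sets in (X, τ) are complements of opens:
  closed(X, τ) = {∅, {ν, ρ}, {μ, ν, ρ}, {ν, ξ, ρ}, {μ, ν, ξ, ρ}}.
int(A) = ⋃ {U ∈ τ : U ⊆ A}. Opens contained in A: ∅, {μ}.
Taking the union of these: int(A) = {μ}.
cl(A) = ⋂ {C closed : A ⊆ C}. Closed sets containing A: {μ, ν, ρ}, {μ, ν, ξ, ρ}.
Intersecting these: cl(A) = {μ, ν, ρ}.
∂A = cl(A) ∖ int(A) = {μ, ν, ρ} ∖ {μ} = {ν, ρ}.


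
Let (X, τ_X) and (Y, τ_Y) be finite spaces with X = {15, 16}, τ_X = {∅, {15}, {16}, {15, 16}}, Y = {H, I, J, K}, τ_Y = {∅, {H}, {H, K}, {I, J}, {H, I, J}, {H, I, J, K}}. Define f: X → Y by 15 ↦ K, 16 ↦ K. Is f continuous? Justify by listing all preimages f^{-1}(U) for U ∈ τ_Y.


f IS continuous.

Compute f^{-1}(U) for each U ∈ τ_Y:
  U = ∅: f^{-1}(U) = ∅ ∈ τ_X ✓.
  U = {H}: f^{-1}(U) = ∅ ∈ τ_X ✓.
  U = {H, K}: f^{-1}(U) = {15, 16} ∈ τ_X ✓.
  U = {I, J}: f^{-1}(U) = ∅ ∈ τ_X ✓.
  U = {H, I, J}: f^{-1}(U) = ∅ ∈ τ_X ✓.
  U = {H, I, J, K}: f^{-1}(U) = {15, 16} ∈ τ_X ✓.
Every preimage lies in τ_X, so f IS continuous.


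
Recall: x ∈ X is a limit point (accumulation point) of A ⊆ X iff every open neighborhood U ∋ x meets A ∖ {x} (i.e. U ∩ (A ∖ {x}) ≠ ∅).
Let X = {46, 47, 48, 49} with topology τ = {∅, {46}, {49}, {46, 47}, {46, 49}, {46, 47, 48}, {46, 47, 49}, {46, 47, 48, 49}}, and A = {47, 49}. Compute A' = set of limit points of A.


A' = {48}

For each x ∈ X, list the open sets U ∈ τ with x ∈ U, then check whether U ∩ (A ∖ {x}) ≠ ∅ for every such U.
  x = 46: open {46} ∋ x has {46} ∩ (A ∖ {46}) = ∅, so x is NOT a limit point.
  x = 47: open {46, 47} ∋ x has {46, 47} ∩ (A ∖ {47}) = ∅, so x is NOT a limit point.
  x = 48: opens ∋ x are {46, 47, 48}, {46, 47, 48, 49}; each meets A ∖ {48}, so x IS a limit point.
  x = 49: open {49} ∋ x has {49} ∩ (A ∖ {49}) = ∅, so x is NOT a limit point.
Collecting: A' = {48}.


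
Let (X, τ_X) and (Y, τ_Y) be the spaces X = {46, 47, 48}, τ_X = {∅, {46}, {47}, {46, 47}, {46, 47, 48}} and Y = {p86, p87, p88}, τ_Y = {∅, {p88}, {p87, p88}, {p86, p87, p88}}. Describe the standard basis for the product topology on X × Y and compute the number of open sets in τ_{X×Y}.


Basis B = {∅ × ∅, {46} × {p88}, {47} × {p88}, {46} × {p87, p88}, {46, 47} × {p88}, {47} × {p87, p88}, {46} × {p86, p87, p88}, {46, 47, 48} × {p88}, {47} × {p86, p87, p88}, {46, 47} × {p87, p88}, {46, 47} × {p86, p87, p88}, {46, 47, 48} × {p87, p88}, {46, 47, 48} × {p86, p87, p88}}; |τ_{X×Y}| = 30.

Enumerate products U × V with U ∈ τ_X, V ∈ τ_Y (deduplicated):
  ∅ × ∅ = {} (∅)
  {46} × {p88} = {(46,p88)}
  {47} × {p88} = {(47,p88)}
  {46} × {p87, p88} = {(46,p87), (46,p88)}
  {46, 47} × {p88} = {(46,p88), (47,p88)}
  {47} × {p87, p88} = {(47,p87), (47,p88)}
  {46} × {p86, p87, p88} = {(46,p86), (46,p87), (46,p88)}
  {46, 47, 48} × {p88} = {(46,p88), (47,p88), (48,p88)}
  {47} × {p86, p87, p88} = {(47,p86), (47,p87), (47,p88)}
  {46, 47} × {p87, p88} = {(46,p87), (46,p88), (47,p87), (47,p88)}
  {46, 47} × {p86, p87, p88} = {(46,p86), (46,p87), (46,p88), (47,p86), (47,p87), (47,p88)}
  {46, 47, 48} × {p87, p88} = {(46,p87), (46,p88), (47,p87), (47,p88), (48,p87), (48,p88)}
  {46, 47, 48} × {p86, p87, p88} = {(46,p86), (46,p87), (46,p88), (47,p86), (47,p87), (47,p88), (48,p86), (48,p87), (48,p88)}
These 13 distinct sets form the basis B.
Close under arbitrary unions to get τ_{X×Y}; counting gives |τ_{X×Y}| = 30.


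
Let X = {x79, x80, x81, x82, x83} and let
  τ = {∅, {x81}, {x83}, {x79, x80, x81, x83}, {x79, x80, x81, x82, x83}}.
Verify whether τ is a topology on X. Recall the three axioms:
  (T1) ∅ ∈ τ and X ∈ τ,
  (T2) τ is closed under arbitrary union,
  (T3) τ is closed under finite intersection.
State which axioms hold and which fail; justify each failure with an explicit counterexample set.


τ is NOT a topology on X.

Axiom (T1): ∅ ∈ τ? Yes; X ∈ τ? Yes.
Axiom (T2/T3): check pairwise unions and intersections of members of τ.
Counterexample for (T2): {x81} ∪ {x83} = {x81, x83} ∉ τ. Therefore τ is NOT a topology.


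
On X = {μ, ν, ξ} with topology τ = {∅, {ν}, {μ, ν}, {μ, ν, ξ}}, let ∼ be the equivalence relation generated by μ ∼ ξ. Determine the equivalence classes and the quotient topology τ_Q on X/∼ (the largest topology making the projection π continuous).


X/∼ = {[μ=ξ], [ν]}; |τ_Q| = 3.

Equivalence classes: [μ=ξ], [ν].
Quotient map π: X → X/∼ sends μ ↦ [μ=ξ], ν ↦ [ν], ξ ↦ [μ=ξ].
For each subset V ⊆ X/∼, compute π^{-1}(V) ⊆ X and check whether π^{-1}(V) ∈ τ. V is open in τ_Q iff π^{-1}(V) ∈ τ.
  V = {}: π^{-1}(V) = ∅ ∈ τ ✓.
  V = {[μ=ξ]}: π^{-1}(V) = {μ, ξ} ∉ τ ✗.
  V = {[ν]}: π^{-1}(V) = {ν} ∈ τ ✓.
  V = {[μ=ξ], [ν]}: π^{-1}(V) = {μ, ν, ξ} ∈ τ ✓.
Open sets in the quotient: τ_Q = {{}, {[ν]}, {[μ=ξ], [ν]}} (3 elements).


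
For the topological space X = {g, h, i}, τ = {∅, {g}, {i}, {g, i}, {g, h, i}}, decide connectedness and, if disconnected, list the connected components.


(X, τ) is connected.

Find clopen sets (U ∈ τ with X ∖ U ∈ τ):
  U = ∅, X ∖ U = {g, h, i} — both open, so U is clopen.
  U = {g, h, i}, X ∖ U = ∅ — both open, so U is clopen.
Only trivial clopens (∅ and X) exist, so (X, τ) is connected.
Compute connected components by grouping points that agree on all clopens:
  component: {g, h, i}


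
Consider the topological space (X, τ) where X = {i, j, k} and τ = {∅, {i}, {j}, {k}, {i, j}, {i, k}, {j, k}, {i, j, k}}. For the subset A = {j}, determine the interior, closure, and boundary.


int(A) = {j}, cl(A) = {j}, ∂A = ∅.

Closed sets in (X, τ) are complements of opens:
  closed(X, τ) = {∅, {i}, {j}, {k}, {i, j}, {i, k}, {j, k}, {i, j, k}}.
int(A) = ⋃ {U ∈ τ : U ⊆ A}. Opens contained in A: ∅, {j}.
Taking the union of these: int(A) = {j}.
cl(A) = ⋂ {C closed : A ⊆ C}. Closed sets containing A: {j}, {i, j}, {j, k}, {i, j, k}.
Intersecting these: cl(A) = {j}.
∂A = cl(A) ∖ int(A) = {j} ∖ {j} = ∅.


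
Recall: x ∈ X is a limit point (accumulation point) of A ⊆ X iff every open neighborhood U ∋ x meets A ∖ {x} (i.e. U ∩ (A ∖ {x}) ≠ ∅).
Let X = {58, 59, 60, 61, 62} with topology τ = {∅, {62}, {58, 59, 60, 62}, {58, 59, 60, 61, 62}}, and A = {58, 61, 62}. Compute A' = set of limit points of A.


A' = {58, 59, 60, 61}

For each x ∈ X, list the open sets U ∈ τ with x ∈ U, then check whether U ∩ (A ∖ {x}) ≠ ∅ for every such U.
  x = 58: opens ∋ x are {58, 59, 60, 62}, {58, 59, 60, 61, 62}; each meets A ∖ {58}, so x IS a limit point.
  x = 59: opens ∋ x are {58, 59, 60, 62}, {58, 59, 60, 61, 62}; each meets A ∖ {59}, so x IS a limit point.
  x = 60: opens ∋ x are {58, 59, 60, 62}, {58, 59, 60, 61, 62}; each meets A ∖ {60}, so x IS a limit point.
  x = 61: opens ∋ x are {58, 59, 60, 61, 62}; each meets A ∖ {61}, so x IS a limit point.
  x = 62: open {62} ∋ x has {62} ∩ (A ∖ {62}) = ∅, so x is NOT a limit point.
Collecting: A' = {58, 59, 60, 61}.


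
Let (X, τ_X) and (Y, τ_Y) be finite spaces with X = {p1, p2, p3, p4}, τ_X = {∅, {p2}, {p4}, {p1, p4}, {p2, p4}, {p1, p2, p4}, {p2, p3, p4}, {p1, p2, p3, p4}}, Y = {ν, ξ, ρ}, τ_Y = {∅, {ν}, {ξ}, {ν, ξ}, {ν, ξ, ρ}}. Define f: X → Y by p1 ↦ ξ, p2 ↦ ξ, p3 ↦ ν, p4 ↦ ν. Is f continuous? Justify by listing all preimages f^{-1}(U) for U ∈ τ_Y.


f is NOT continuous.

Compute f^{-1}(U) for each U ∈ τ_Y:
  U = ∅: f^{-1}(U) = ∅ ∈ τ_X ✓.
  U = {ν}: f^{-1}(U) = {p3, p4} ∉ τ_X ✗.
  U = {ξ}: f^{-1}(U) = {p1, p2} ∉ τ_X ✗.
  U = {ν, ξ}: f^{-1}(U) = {p1, p2, p3, p4} ∈ τ_X ✓.
  U = {ν, ξ, ρ}: f^{-1}(U) = {p1, p2, p3, p4} ∈ τ_X ✓.
Found U = {ν} with f^{-1}(U) = {p3, p4} not in τ_X. Therefore f is NOT continuous.


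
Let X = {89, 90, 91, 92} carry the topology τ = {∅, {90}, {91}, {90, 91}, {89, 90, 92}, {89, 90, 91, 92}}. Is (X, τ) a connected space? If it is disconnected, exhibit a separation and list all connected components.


(X, τ) is disconnected; components = [{91}, {89, 90, 92}].

Find clopen sets (U ∈ τ with X ∖ U ∈ τ):
  U = ∅, X ∖ U = {89, 90, 91, 92} — both open, so U is clopen.
  U = {91}, X ∖ U = {89, 90, 92} — both open, so U is clopen.
  U = {89, 90, 92}, X ∖ U = {91} — both open, so U is clopen.
  U = {89, 90, 91, 92}, X ∖ U = ∅ — both open, so U is clopen.
Nontrivial clopen(s) exist: e.g. {91}. So (X, τ) is disconnected.
Compute connected components by grouping points that agree on all clopens:
  component: {91}
  component: {89, 90, 92}


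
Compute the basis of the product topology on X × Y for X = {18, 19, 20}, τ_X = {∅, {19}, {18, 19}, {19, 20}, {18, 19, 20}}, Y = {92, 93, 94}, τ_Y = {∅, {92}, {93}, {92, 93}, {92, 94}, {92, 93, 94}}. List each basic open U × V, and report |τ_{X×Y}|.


Basis B = {∅ × ∅, {19} × {92}, {19} × {93}, {18, 19} × {92}, {18, 19} × {93}, {19} × {92, 93}, {19} × {92, 94}, {19, 20} × {92}, {19, 20} × {93}, {18, 19, 20} × {92}, {18, 19, 20} × {93}, {19} × {92, 93, 94}, {18, 19} × {92, 93}, {18, 19} × {92, 94}, {19, 20} × {92, 93}, {19, 20} × {92, 94}, {18, 19} × {92, 93, 94}, {18, 19, 20} × {92, 93}, {18, 19, 20} × {92, 94}, {19, 20} × {92, 93, 94}, {18, 19, 20} × {92, 93, 94}}; |τ_{X×Y}| = 70.

Enumerate products U × V with U ∈ τ_X, V ∈ τ_Y (deduplicated):
  ∅ × ∅ = {} (∅)
  {19} × {92} = {(19,92)}
  {19} × {93} = {(19,93)}
  {18, 19} × {92} = {(18,92), (19,92)}
  {18, 19} × {93} = {(18,93), (19,93)}
  {19} × {92, 93} = {(19,92), (19,93)}
  {19} × {92, 94} = {(19,92), (19,94)}
  {19, 20} × {92} = {(19,92), (20,92)}
  {19, 20} × {93} = {(19,93), (20,93)}
  {18, 19, 20} × {92} = {(18,92), (19,92), (20,92)}
  {18, 19, 20} × {93} = {(18,93), (19,93), (20,93)}
  {19} × {92, 93, 94} = {(19,92), (19,93), (19,94)}
  {18, 19} × {92, 93} = {(18,92), (18,93), (19,92), (19,93)}
  {18, 19} × {92, 94} = {(18,92), (18,94), (19,92), (19,94)}
  {19, 20} × {92, 93} = {(19,92), (19,93), (20,92), (20,93)}
  {19, 20} × {92, 94} = {(19,92), (19,94), (20,92), (20,94)}
  {18, 19} × {92, 93, 94} = {(18,92), (18,93), (18,94), (19,92), (19,93), (19,94)}
  {18, 19, 20} × {92, 93} = {(18,92), (18,93), (19,92), (19,93), (20,92), (20,93)}
  {18, 19, 20} × {92, 94} = {(18,92), (18,94), (19,92), (19,94), (20,92), (20,94)}
  {19, 20} × {92, 93, 94} = {(19,92), (19,93), (19,94), (20,92), (20,93), (20,94)}
  {18, 19, 20} × {92, 93, 94} = {(18,92), (18,93), (18,94), (19,92), (19,93), (19,94), (20,92), (20,93), (20,94)}
These 21 distinct sets form the basis B.
Close under arbitrary unions to get τ_{X×Y}; counting gives |τ_{X×Y}| = 70.


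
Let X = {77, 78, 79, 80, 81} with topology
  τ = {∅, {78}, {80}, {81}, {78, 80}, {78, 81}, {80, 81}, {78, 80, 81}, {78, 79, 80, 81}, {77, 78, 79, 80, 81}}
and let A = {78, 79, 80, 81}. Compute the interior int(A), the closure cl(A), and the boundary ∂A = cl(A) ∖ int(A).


int(A) = {78, 79, 80, 81}, cl(A) = {77, 78, 79, 80, 81}, ∂A = {77}.

Closed sets in (X, τ) are complements of opens:
  closed(X, τ) = {∅, {77}, {77, 79}, {77, 78, 79}, {77, 79, 80}, {77, 79, 81}, {77, 78, 79, 80}, {77, 78, 79, 81}, {77, 79, 80, 81}, {77, 78, 79, 80, 81}}.
int(A) = ⋃ {U ∈ τ : U ⊆ A}. Opens contained in A: ∅, {78}, {80}, {81}, {78, 80}, {78, 81}, {80, 81}, {78, 80, 81}, {78, 79, 80, 81}.
Taking the union of these: int(A) = {78, 79, 80, 81}.
cl(A) = ⋂ {C closed : A ⊆ C}. Closed sets containing A: {77, 78, 79, 80, 81}.
Intersecting these: cl(A) = {77, 78, 79, 80, 81}.
∂A = cl(A) ∖ int(A) = {77, 78, 79, 80, 81} ∖ {78, 79, 80, 81} = {77}.


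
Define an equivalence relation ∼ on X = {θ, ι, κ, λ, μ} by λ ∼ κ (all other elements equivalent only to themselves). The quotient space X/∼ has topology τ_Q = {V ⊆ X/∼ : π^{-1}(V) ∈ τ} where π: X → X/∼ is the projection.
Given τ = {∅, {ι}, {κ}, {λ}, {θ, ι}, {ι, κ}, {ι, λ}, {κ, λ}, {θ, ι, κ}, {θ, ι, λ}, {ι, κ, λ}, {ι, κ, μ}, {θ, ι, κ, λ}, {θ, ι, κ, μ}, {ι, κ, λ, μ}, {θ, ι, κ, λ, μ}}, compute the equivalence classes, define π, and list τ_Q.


X/∼ = {[θ], [ι], [κ=λ], [μ]}; |τ_Q| = 8.

Equivalence classes: [θ], [ι], [κ=λ], [μ].
Quotient map π: X → X/∼ sends θ ↦ [θ], ι ↦ [ι], κ ↦ [κ=λ], λ ↦ [κ=λ], μ ↦ [μ].
For each subset V ⊆ X/∼, compute π^{-1}(V) ⊆ X and check whether π^{-1}(V) ∈ τ. V is open in τ_Q iff π^{-1}(V) ∈ τ.
  V = {}: π^{-1}(V) = ∅ ∈ τ ✓.
  V = {[θ]}: π^{-1}(V) = {θ} ∉ τ ✗.
  V = {[ι]}: π^{-1}(V) = {ι} ∈ τ ✓.
  V = {[θ], [ι]}: π^{-1}(V) = {θ, ι} ∈ τ ✓.
  V = {[κ=λ]}: π^{-1}(V) = {κ, λ} ∈ τ ✓.
  V = {[θ], [κ=λ]}: π^{-1}(V) = {θ, κ, λ} ∉ τ ✗.
  V = {[ι], [κ=λ]}: π^{-1}(V) = {ι, κ, λ} ∈ τ ✓.
  V = {[θ], [ι], [κ=λ]}: π^{-1}(V) = {θ, ι, κ, λ} ∈ τ ✓.
  V = {[μ]}: π^{-1}(V) = {μ} ∉ τ ✗.
  V = {[θ], [μ]}: π^{-1}(V) = {θ, μ} ∉ τ ✗.
  V = {[ι], [μ]}: π^{-1}(V) = {ι, μ} ∉ τ ✗.
  V = {[θ], [ι], [μ]}: π^{-1}(V) = {θ, ι, μ} ∉ τ ✗.
  V = {[κ=λ], [μ]}: π^{-1}(V) = {κ, λ, μ} ∉ τ ✗.
  V = {[θ], [κ=λ], [μ]}: π^{-1}(V) = {θ, κ, λ, μ} ∉ τ ✗.
  V = {[ι], [κ=λ], [μ]}: π^{-1}(V) = {ι, κ, λ, μ} ∈ τ ✓.
  V = {[θ], [ι], [κ=λ], [μ]}: π^{-1}(V) = {θ, ι, κ, λ, μ} ∈ τ ✓.
Open sets in the quotient: τ_Q = {{}, {[ι]}, {[θ], [ι]}, {[κ=λ]}, {[ι], [κ=λ]}, {[θ], [ι], [κ=λ]}, {[ι], [κ=λ], [μ]}, {[θ], [ι], [κ=λ], [μ]}} (8 elements).


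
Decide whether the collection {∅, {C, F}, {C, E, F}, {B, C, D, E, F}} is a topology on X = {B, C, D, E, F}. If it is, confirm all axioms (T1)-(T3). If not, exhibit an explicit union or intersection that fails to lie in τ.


τ IS a topology on X.

Axiom (T1): ∅ ∈ τ? Yes; X ∈ τ? Yes.
Axiom (T2/T3): check pairwise unions and intersections of members of τ.
All pairwise intersections and unions checked — each lies in τ. Therefore τ satisfies (T1), (T2), (T3): it IS a topology on X.


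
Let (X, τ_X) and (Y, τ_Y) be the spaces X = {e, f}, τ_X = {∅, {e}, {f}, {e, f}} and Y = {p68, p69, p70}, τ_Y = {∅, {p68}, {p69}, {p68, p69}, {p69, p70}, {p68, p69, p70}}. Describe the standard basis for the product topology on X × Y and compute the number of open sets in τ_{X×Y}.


Basis B = {∅ × ∅, {e} × {p68}, {e} × {p69}, {f} × {p68}, {f} × {p69}, {e} × {p68, p69}, {e, f} × {p68}, {e} × {p69, p70}, {e, f} × {p69}, {f} × {p68, p69}, {f} × {p69, p70}, {e} × {p68, p69, p70}, {f} × {p68, p69, p70}, {e, f} × {p68, p69}, {e, f} × {p69, p70}, {e, f} × {p68, p69, p70}}; |τ_{X×Y}| = 36.

Enumerate products U × V with U ∈ τ_X, V ∈ τ_Y (deduplicated):
  ∅ × ∅ = {} (∅)
  {e} × {p68} = {(e,p68)}
  {e} × {p69} = {(e,p69)}
  {f} × {p68} = {(f,p68)}
  {f} × {p69} = {(f,p69)}
  {e} × {p68, p69} = {(e,p68), (e,p69)}
  {e, f} × {p68} = {(e,p68), (f,p68)}
  {e} × {p69, p70} = {(e,p69), (e,p70)}
  {e, f} × {p69} = {(e,p69), (f,p69)}
  {f} × {p68, p69} = {(f,p68), (f,p69)}
  {f} × {p69, p70} = {(f,p69), (f,p70)}
  {e} × {p68, p69, p70} = {(e,p68), (e,p69), (e,p70)}
  {f} × {p68, p69, p70} = {(f,p68), (f,p69), (f,p70)}
  {e, f} × {p68, p69} = {(e,p68), (e,p69), (f,p68), (f,p69)}
  {e, f} × {p69, p70} = {(e,p69), (e,p70), (f,p69), (f,p70)}
  {e, f} × {p68, p69, p70} = {(e,p68), (e,p69), (e,p70), (f,p68), (f,p69), (f,p70)}
These 16 distinct sets form the basis B.
Close under arbitrary unions to get τ_{X×Y}; counting gives |τ_{X×Y}| = 36.


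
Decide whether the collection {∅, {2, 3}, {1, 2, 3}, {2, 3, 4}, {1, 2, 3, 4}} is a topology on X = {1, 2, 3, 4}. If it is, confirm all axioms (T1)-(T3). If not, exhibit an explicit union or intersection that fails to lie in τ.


τ IS a topology on X.

Axiom (T1): ∅ ∈ τ? Yes; X ∈ τ? Yes.
Axiom (T2/T3): check pairwise unions and intersections of members of τ.
All pairwise intersections and unions checked — each lies in τ. Therefore τ satisfies (T1), (T2), (T3): it IS a topology on X.


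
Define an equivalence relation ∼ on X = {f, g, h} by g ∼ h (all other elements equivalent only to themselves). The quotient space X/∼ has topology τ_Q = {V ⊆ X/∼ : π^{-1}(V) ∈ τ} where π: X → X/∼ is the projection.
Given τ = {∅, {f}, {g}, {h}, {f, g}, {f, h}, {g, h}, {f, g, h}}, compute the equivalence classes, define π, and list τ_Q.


X/∼ = {[f], [g=h]}; |τ_Q| = 4.

Equivalence classes: [f], [g=h].
Quotient map π: X → X/∼ sends f ↦ [f], g ↦ [g=h], h ↦ [g=h].
For each subset V ⊆ X/∼, compute π^{-1}(V) ⊆ X and check whether π^{-1}(V) ∈ τ. V is open in τ_Q iff π^{-1}(V) ∈ τ.
  V = {}: π^{-1}(V) = ∅ ∈ τ ✓.
  V = {[f]}: π^{-1}(V) = {f} ∈ τ ✓.
  V = {[g=h]}: π^{-1}(V) = {g, h} ∈ τ ✓.
  V = {[f], [g=h]}: π^{-1}(V) = {f, g, h} ∈ τ ✓.
Open sets in the quotient: τ_Q = {{}, {[f]}, {[g=h]}, {[f], [g=h]}} (4 elements).


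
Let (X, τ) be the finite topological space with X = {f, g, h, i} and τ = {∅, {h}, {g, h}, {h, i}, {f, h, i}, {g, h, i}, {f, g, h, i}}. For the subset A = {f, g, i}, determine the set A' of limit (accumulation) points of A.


A' = {f}

For each x ∈ X, list the open sets U ∈ τ with x ∈ U, then check whether U ∩ (A ∖ {x}) ≠ ∅ for every such U.
  x = f: opens ∋ x are {f, h, i}, {f, g, h, i}; each meets A ∖ {f}, so x IS a limit point.
  x = g: open {g, h} ∋ x has {g, h} ∩ (A ∖ {g}) = ∅, so x is NOT a limit point.
  x = h: open {h} ∋ x has {h} ∩ (A ∖ {h}) = ∅, so x is NOT a limit point.
  x = i: open {h, i} ∋ x has {h, i} ∩ (A ∖ {i}) = ∅, so x is NOT a limit point.
Collecting: A' = {f}.


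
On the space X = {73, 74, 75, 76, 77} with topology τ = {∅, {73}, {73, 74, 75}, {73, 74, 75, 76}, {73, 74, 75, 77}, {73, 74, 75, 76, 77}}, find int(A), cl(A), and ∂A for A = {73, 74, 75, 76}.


int(A) = {73, 74, 75, 76}, cl(A) = {73, 74, 75, 76, 77}, ∂A = {77}.

Closed sets in (X, τ) are complements of opens:
  closed(X, τ) = {∅, {76}, {77}, {76, 77}, {74, 75, 76, 77}, {73, 74, 75, 76, 77}}.
int(A) = ⋃ {U ∈ τ : U ⊆ A}. Opens contained in A: ∅, {73}, {73, 74, 75}, {73, 74, 75, 76}.
Taking the union of these: int(A) = {73, 74, 75, 76}.
cl(A) = ⋂ {C closed : A ⊆ C}. Closed sets containing A: {73, 74, 75, 76, 77}.
Intersecting these: cl(A) = {73, 74, 75, 76, 77}.
∂A = cl(A) ∖ int(A) = {73, 74, 75, 76, 77} ∖ {73, 74, 75, 76} = {77}.


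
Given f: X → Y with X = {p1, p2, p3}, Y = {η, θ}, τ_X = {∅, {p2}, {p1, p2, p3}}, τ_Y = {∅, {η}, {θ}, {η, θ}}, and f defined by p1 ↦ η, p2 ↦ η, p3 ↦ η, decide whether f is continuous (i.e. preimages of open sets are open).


f IS continuous.

Compute f^{-1}(U) for each U ∈ τ_Y:
  U = ∅: f^{-1}(U) = ∅ ∈ τ_X ✓.
  U = {η}: f^{-1}(U) = {p1, p2, p3} ∈ τ_X ✓.
  U = {θ}: f^{-1}(U) = ∅ ∈ τ_X ✓.
  U = {η, θ}: f^{-1}(U) = {p1, p2, p3} ∈ τ_X ✓.
Every preimage lies in τ_X, so f IS continuous.


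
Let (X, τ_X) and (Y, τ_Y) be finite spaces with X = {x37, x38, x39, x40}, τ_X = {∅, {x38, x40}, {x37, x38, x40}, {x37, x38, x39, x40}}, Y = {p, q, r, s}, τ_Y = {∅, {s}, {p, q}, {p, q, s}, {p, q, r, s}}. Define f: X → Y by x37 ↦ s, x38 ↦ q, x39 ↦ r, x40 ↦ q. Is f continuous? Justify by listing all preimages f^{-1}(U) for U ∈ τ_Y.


f is NOT continuous.

Compute f^{-1}(U) for each U ∈ τ_Y:
  U = ∅: f^{-1}(U) = ∅ ∈ τ_X ✓.
  U = {s}: f^{-1}(U) = {x37} ∉ τ_X ✗.
  U = {p, q}: f^{-1}(U) = {x38, x40} ∈ τ_X ✓.
  U = {p, q, s}: f^{-1}(U) = {x37, x38, x40} ∈ τ_X ✓.
  U = {p, q, r, s}: f^{-1}(U) = {x37, x38, x39, x40} ∈ τ_X ✓.
Found U = {s} with f^{-1}(U) = {x37} not in τ_X. Therefore f is NOT continuous.


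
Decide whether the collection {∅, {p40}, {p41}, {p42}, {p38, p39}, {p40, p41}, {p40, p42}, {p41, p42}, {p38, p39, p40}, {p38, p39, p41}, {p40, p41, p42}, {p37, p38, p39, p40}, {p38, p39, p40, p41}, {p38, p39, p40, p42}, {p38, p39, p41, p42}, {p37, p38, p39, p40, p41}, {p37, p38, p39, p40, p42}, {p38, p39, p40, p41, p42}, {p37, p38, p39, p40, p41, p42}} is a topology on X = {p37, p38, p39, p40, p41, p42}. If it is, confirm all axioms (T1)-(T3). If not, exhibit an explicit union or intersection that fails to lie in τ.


τ is NOT a topology on X.

Axiom (T1): ∅ ∈ τ? Yes; X ∈ τ? Yes.
Axiom (T2/T3): check pairwise unions and intersections of members of τ.
Counterexample for (T2): {p42} ∪ {p38, p39} = {p38, p39, p42} ∉ τ. Therefore τ is NOT a topology.


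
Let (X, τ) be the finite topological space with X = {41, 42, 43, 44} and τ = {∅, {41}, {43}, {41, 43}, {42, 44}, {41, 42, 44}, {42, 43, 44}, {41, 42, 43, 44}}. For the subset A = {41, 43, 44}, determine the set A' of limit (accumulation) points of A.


A' = {42}

For each x ∈ X, list the open sets U ∈ τ with x ∈ U, then check whether U ∩ (A ∖ {x}) ≠ ∅ for every such U.
  x = 41: open {41} ∋ x has {41} ∩ (A ∖ {41}) = ∅, so x is NOT a limit point.
  x = 42: opens ∋ x are {42, 44}, {41, 42, 44}, {42, 43, 44}, {41, 42, 43, 44}; each meets A ∖ {42}, so x IS a limit point.
  x = 43: open {43} ∋ x has {43} ∩ (A ∖ {43}) = ∅, so x is NOT a limit point.
  x = 44: open {42, 44} ∋ x has {42, 44} ∩ (A ∖ {44}) = ∅, so x is NOT a limit point.
Collecting: A' = {42}.


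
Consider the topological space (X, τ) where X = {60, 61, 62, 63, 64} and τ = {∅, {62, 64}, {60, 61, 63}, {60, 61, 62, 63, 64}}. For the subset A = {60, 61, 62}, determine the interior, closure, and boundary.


int(A) = ∅, cl(A) = {60, 61, 62, 63, 64}, ∂A = {60, 61, 62, 63, 64}.

Closed sets in (X, τ) are complements of opens:
  closed(X, τ) = {∅, {62, 64}, {60, 61, 63}, {60, 61, 62, 63, 64}}.
int(A) = ⋃ {U ∈ τ : U ⊆ A}. Opens contained in A: ∅.
Taking the union of these: int(A) = ∅.
cl(A) = ⋂ {C closed : A ⊆ C}. Closed sets containing A: {60, 61, 62, 63, 64}.
Intersecting these: cl(A) = {60, 61, 62, 63, 64}.
∂A = cl(A) ∖ int(A) = {60, 61, 62, 63, 64} ∖ ∅ = {60, 61, 62, 63, 64}.


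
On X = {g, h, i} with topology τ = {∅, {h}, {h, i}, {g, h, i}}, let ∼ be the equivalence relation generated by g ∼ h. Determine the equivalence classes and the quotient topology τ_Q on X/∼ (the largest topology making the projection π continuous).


X/∼ = {[g=h], [i]}; |τ_Q| = 2.

Equivalence classes: [g=h], [i].
Quotient map π: X → X/∼ sends g ↦ [g=h], h ↦ [g=h], i ↦ [i].
For each subset V ⊆ X/∼, compute π^{-1}(V) ⊆ X and check whether π^{-1}(V) ∈ τ. V is open in τ_Q iff π^{-1}(V) ∈ τ.
  V = {}: π^{-1}(V) = ∅ ∈ τ ✓.
  V = {[g=h]}: π^{-1}(V) = {g, h} ∉ τ ✗.
  V = {[i]}: π^{-1}(V) = {i} ∉ τ ✗.
  V = {[g=h], [i]}: π^{-1}(V) = {g, h, i} ∈ τ ✓.
Open sets in the quotient: τ_Q = {{}, {[g=h], [i]}} (2 elements).


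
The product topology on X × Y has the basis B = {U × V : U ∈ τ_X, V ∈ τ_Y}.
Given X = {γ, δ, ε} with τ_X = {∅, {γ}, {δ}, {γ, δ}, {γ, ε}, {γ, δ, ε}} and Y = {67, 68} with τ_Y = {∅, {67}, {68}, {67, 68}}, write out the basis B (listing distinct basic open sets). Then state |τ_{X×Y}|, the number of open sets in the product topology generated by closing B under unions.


Basis B = {∅ × ∅, {γ} × {67}, {γ} × {68}, {δ} × {67}, {δ} × {68}, {γ} × {67, 68}, {γ, δ} × {67}, {γ, ε} × {67}, {γ, δ} × {68}, {γ, ε} × {68}, {δ} × {67, 68}, {γ, δ, ε} × {67}, {γ, δ, ε} × {68}, {γ, δ} × {67, 68}, {γ, ε} × {67, 68}, {γ, δ, ε} × {67, 68}}; |τ_{X×Y}| = 36.

Enumerate products U × V with U ∈ τ_X, V ∈ τ_Y (deduplicated):
  ∅ × ∅ = {} (∅)
  {γ} × {67} = {(γ,67)}
  {γ} × {68} = {(γ,68)}
  {δ} × {67} = {(δ,67)}
  {δ} × {68} = {(δ,68)}
  {γ} × {67, 68} = {(γ,67), (γ,68)}
  {γ, δ} × {67} = {(γ,67), (δ,67)}
  {γ, ε} × {67} = {(γ,67), (ε,67)}
  {γ, δ} × {68} = {(γ,68), (δ,68)}
  {γ, ε} × {68} = {(γ,68), (ε,68)}
  {δ} × {67, 68} = {(δ,67), (δ,68)}
  {γ, δ, ε} × {67} = {(γ,67), (δ,67), (ε,67)}
  {γ, δ, ε} × {68} = {(γ,68), (δ,68), (ε,68)}
  {γ, δ} × {67, 68} = {(γ,67), (γ,68), (δ,67), (δ,68)}
  {γ, ε} × {67, 68} = {(γ,67), (γ,68), (ε,67), (ε,68)}
  {γ, δ, ε} × {67, 68} = {(γ,67), (γ,68), (δ,67), (δ,68), (ε,67), (ε,68)}
These 16 distinct sets form the basis B.
Close under arbitrary unions to get τ_{X×Y}; counting gives |τ_{X×Y}| = 36.
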